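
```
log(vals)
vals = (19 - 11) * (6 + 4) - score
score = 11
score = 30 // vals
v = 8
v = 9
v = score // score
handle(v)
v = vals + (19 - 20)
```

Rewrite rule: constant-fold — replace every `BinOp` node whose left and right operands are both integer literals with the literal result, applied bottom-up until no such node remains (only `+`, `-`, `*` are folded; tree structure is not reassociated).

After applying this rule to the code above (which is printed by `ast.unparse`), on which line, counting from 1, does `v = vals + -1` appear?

Transformed code:
log(vals)
vals = 80 - score
score = 11
score = 30 // vals
v = 8
v = 9
v = score // score
handle(v)
v = vals + -1

9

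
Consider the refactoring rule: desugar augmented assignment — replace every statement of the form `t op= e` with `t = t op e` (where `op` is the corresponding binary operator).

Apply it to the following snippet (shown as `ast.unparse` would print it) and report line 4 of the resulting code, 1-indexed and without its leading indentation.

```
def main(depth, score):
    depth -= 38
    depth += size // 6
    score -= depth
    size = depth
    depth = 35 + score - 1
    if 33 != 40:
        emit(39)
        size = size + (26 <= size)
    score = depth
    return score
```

Transformed code:
def main(depth, score):
    depth = depth - 38
    depth = depth + size // 6
    score = score - depth
    size = depth
    depth = 35 + score - 1
    if 33 != 40:
        emit(39)
        size = size + (26 <= size)
    score = depth
    return score

score = score - depth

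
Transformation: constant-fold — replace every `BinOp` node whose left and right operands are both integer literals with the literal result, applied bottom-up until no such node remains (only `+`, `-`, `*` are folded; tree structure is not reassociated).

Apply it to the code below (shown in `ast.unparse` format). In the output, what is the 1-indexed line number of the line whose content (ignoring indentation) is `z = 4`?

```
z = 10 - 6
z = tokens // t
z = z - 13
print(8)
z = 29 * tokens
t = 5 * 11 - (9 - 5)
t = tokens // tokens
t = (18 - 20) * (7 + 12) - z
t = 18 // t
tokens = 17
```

1

Transformed code:
z = 4
z = tokens // t
z = z - 13
print(8)
z = 29 * tokens
t = 51
t = tokens // tokens
t = -38 - z
t = 18 // t
tokens = 17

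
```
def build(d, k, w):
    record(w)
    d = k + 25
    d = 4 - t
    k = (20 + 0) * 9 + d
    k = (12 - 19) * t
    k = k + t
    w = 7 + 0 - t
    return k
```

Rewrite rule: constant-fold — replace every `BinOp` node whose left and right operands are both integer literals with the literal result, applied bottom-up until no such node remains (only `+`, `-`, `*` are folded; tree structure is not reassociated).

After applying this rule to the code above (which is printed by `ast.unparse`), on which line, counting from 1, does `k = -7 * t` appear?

6

Transformed code:
def build(d, k, w):
    record(w)
    d = k + 25
    d = 4 - t
    k = 180 + d
    k = -7 * t
    k = k + t
    w = 7 - t
    return k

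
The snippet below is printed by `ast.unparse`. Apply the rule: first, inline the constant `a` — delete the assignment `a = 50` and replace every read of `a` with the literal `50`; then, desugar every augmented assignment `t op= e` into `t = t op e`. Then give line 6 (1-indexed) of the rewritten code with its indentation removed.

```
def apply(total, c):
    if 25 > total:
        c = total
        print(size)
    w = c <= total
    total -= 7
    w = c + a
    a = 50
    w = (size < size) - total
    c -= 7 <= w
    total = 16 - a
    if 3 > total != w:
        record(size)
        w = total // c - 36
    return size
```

Transformed code:
def apply(total, c):
    if 25 > total:
        c = total
        print(size)
    w = c <= total
    total = total - 7
    w = c + 50
    w = (size < size) - total
    c = c - (7 <= w)
    total = 16 - 50
    if 3 > total != w:
        record(size)
        w = total // c - 36
    return size

total = total - 7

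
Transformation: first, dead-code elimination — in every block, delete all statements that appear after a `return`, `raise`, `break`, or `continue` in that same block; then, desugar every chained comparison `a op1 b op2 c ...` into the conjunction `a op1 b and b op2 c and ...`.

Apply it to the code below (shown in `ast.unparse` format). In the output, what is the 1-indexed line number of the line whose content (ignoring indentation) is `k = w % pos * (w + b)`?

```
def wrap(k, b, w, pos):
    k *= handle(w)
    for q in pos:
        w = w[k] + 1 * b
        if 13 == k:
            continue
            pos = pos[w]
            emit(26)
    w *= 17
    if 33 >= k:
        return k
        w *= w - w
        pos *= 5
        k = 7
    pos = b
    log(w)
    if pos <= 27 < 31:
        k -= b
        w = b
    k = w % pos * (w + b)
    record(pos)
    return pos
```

15

Transformed code:
def wrap(k, b, w, pos):
    k *= handle(w)
    for q in pos:
        w = w[k] + 1 * b
        if 13 == k:
            continue
    w *= 17
    if 33 >= k:
        return k
    pos = b
    log(w)
    if pos <= 27 and 27 < 31:
        k -= b
        w = b
    k = w % pos * (w + b)
    record(pos)
    return pos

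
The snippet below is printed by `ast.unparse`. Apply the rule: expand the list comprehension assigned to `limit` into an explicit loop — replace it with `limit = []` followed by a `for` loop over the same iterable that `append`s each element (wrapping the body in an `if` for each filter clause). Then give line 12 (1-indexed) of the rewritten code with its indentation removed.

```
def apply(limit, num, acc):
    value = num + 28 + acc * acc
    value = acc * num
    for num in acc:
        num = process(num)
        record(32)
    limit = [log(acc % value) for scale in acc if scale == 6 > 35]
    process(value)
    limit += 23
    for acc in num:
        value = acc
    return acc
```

limit += 23

Transformed code:
def apply(limit, num, acc):
    value = num + 28 + acc * acc
    value = acc * num
    for num in acc:
        num = process(num)
        record(32)
    limit = []
    for scale in acc:
        if scale == 6 > 35:
            limit.append(log(acc % value))
    process(value)
    limit += 23
    for acc in num:
        value = acc
    return acc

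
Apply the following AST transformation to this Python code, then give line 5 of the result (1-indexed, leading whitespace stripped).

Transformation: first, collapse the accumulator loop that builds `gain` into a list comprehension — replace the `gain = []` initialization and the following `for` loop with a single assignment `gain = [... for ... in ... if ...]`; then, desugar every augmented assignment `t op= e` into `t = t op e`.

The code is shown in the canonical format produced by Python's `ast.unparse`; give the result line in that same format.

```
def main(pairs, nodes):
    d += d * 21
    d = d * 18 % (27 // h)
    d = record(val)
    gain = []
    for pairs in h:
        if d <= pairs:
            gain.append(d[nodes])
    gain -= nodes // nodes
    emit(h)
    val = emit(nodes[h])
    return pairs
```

Transformed code:
def main(pairs, nodes):
    d = d + d * 21
    d = d * 18 % (27 // h)
    d = record(val)
    gain = [d[nodes] for pairs in h if d <= pairs]
    gain = gain - nodes // nodes
    emit(h)
    val = emit(nodes[h])
    return pairs

gain = [d[nodes] for pairs in h if d <= pairs]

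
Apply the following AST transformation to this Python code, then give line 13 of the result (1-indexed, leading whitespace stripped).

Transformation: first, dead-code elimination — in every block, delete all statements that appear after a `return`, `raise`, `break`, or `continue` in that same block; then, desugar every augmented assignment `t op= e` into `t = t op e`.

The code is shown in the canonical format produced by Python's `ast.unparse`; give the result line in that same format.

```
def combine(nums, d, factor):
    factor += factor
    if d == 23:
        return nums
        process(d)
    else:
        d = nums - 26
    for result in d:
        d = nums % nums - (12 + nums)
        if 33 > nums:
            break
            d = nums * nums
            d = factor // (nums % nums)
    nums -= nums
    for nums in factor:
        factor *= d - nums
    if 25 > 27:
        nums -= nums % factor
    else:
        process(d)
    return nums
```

Transformed code:
def combine(nums, d, factor):
    factor = factor + factor
    if d == 23:
        return nums
    else:
        d = nums - 26
    for result in d:
        d = nums % nums - (12 + nums)
        if 33 > nums:
            break
    nums = nums - nums
    for nums in factor:
        factor = factor * (d - nums)
    if 25 > 27:
        nums = nums - nums % factor
    else:
        process(d)
    return nums

factor = factor * (d - nums)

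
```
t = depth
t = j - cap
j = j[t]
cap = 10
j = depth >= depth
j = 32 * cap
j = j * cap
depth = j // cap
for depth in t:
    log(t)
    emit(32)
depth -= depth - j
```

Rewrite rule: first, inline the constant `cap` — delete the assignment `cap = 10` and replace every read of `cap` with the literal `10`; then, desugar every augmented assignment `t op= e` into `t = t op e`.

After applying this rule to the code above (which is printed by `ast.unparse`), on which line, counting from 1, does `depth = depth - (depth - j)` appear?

Transformed code:
t = depth
t = j - 10
j = j[t]
j = depth >= depth
j = 32 * 10
j = j * 10
depth = j // 10
for depth in t:
    log(t)
    emit(32)
depth = depth - (depth - j)

11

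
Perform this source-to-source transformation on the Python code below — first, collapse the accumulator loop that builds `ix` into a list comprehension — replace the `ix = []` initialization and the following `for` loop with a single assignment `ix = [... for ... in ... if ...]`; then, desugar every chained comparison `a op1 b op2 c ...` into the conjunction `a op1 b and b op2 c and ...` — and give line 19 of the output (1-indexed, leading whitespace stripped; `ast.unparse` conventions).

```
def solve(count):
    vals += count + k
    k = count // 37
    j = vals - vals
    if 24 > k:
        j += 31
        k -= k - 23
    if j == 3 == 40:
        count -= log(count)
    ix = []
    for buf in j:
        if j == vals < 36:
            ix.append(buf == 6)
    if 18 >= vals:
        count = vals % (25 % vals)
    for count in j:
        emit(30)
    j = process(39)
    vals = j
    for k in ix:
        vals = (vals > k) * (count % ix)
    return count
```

Transformed code:
def solve(count):
    vals += count + k
    k = count // 37
    j = vals - vals
    if 24 > k:
        j += 31
        k -= k - 23
    if j == 3 and 3 == 40:
        count -= log(count)
    ix = [buf == 6 for buf in j if j == vals and vals < 36]
    if 18 >= vals:
        count = vals % (25 % vals)
    for count in j:
        emit(30)
    j = process(39)
    vals = j
    for k in ix:
        vals = (vals > k) * (count % ix)
    return count

return count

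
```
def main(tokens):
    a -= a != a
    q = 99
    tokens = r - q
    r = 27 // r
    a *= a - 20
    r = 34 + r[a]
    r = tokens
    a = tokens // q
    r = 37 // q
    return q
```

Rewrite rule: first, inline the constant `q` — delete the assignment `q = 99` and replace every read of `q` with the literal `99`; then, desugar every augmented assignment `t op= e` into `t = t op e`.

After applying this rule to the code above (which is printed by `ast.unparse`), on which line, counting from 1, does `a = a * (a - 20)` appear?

Transformed code:
def main(tokens):
    a = a - (a != a)
    tokens = r - 99
    r = 27 // r
    a = a * (a - 20)
    r = 34 + r[a]
    r = tokens
    a = tokens // 99
    r = 37 // 99
    return 99

5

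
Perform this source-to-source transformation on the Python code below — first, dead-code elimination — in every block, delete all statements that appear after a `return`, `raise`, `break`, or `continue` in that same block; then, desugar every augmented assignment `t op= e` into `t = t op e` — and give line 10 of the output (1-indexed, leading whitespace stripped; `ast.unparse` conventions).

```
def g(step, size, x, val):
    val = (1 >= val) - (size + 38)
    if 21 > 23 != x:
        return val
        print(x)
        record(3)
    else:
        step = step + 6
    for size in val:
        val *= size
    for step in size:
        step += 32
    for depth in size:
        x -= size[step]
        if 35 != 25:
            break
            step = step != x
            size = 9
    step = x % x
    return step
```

Transformed code:
def g(step, size, x, val):
    val = (1 >= val) - (size + 38)
    if 21 > 23 != x:
        return val
    else:
        step = step + 6
    for size in val:
        val = val * size
    for step in size:
        step = step + 32
    for depth in size:
        x = x - size[step]
        if 35 != 25:
            break
    step = x % x
    return step

step = step + 32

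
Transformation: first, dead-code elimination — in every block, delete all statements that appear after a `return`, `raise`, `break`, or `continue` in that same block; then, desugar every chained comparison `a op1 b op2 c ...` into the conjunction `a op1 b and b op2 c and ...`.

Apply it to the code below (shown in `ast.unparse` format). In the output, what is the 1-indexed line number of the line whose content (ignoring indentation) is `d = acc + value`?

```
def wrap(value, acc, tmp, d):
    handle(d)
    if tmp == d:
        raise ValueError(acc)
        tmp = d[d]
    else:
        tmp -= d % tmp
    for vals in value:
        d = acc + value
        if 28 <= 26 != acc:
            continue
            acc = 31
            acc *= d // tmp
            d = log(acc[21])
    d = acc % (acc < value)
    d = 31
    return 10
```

Transformed code:
def wrap(value, acc, tmp, d):
    handle(d)
    if tmp == d:
        raise ValueError(acc)
    else:
        tmp -= d % tmp
    for vals in value:
        d = acc + value
        if 28 <= 26 and 26 != acc:
            continue
    d = acc % (acc < value)
    d = 31
    return 10

8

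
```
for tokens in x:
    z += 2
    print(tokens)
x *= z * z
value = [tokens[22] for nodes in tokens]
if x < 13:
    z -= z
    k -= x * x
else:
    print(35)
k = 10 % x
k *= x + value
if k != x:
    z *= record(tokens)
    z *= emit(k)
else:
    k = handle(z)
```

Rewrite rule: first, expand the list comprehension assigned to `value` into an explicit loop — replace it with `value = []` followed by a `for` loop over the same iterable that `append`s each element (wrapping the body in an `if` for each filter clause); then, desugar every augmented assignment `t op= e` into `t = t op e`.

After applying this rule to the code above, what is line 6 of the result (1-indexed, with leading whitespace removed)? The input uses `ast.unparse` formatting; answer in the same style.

for nodes in tokens:

Transformed code:
for tokens in x:
    z = z + 2
    print(tokens)
x = x * (z * z)
value = []
for nodes in tokens:
    value.append(tokens[22])
if x < 13:
    z = z - z
    k = k - x * x
else:
    print(35)
k = 10 % x
k = k * (x + value)
if k != x:
    z = z * record(tokens)
    z = z * emit(k)
else:
    k = handle(z)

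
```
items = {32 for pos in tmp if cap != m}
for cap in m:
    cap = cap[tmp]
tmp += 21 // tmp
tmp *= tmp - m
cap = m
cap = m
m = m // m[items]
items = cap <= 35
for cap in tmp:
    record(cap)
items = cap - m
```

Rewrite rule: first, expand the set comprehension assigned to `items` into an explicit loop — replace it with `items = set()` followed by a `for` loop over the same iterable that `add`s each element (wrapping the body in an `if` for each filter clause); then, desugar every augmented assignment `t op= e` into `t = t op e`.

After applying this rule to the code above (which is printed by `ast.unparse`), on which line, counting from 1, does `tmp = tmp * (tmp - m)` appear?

8

Transformed code:
items = set()
for pos in tmp:
    if cap != m:
        items.add(32)
for cap in m:
    cap = cap[tmp]
tmp = tmp + 21 // tmp
tmp = tmp * (tmp - m)
cap = m
cap = m
m = m // m[items]
items = cap <= 35
for cap in tmp:
    record(cap)
items = cap - m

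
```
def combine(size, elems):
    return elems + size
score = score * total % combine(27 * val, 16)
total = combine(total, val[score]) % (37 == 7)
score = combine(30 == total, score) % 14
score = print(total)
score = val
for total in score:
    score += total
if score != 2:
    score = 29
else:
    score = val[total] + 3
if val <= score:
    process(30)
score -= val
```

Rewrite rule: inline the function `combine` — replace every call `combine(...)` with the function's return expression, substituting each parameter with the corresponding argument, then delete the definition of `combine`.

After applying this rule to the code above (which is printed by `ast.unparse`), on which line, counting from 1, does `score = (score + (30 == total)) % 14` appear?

Transformed code:
score = score * total % (16 + 27 * val)
total = (val[score] + total) % (37 == 7)
score = (score + (30 == total)) % 14
score = print(total)
score = val
for total in score:
    score += total
if score != 2:
    score = 29
else:
    score = val[total] + 3
if val <= score:
    process(30)
score -= val

3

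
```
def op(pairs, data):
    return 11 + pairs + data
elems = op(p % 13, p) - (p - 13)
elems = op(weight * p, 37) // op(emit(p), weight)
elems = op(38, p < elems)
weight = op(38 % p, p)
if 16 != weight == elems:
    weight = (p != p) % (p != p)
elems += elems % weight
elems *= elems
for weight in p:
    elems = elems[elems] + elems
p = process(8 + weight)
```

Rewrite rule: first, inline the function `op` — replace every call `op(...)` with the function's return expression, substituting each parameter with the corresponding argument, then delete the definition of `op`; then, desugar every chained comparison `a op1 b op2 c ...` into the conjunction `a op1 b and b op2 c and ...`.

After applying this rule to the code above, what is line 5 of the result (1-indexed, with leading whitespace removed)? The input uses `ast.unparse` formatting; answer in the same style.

Transformed code:
elems = 11 + p % 13 + p - (p - 13)
elems = (11 + weight * p + 37) // (11 + emit(p) + weight)
elems = 11 + 38 + (p < elems)
weight = 11 + 38 % p + p
if 16 != weight and weight == elems:
    weight = (p != p) % (p != p)
elems += elems % weight
elems *= elems
for weight in p:
    elems = elems[elems] + elems
p = process(8 + weight)

if 16 != weight and weight == elems:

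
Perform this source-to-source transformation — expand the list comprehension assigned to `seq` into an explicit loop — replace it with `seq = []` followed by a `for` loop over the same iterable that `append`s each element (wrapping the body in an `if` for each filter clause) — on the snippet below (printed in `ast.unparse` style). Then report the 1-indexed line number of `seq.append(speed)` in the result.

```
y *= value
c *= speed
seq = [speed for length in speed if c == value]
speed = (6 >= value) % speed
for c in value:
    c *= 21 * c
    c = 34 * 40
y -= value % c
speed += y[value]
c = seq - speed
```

Transformed code:
y *= value
c *= speed
seq = []
for length in speed:
    if c == value:
        seq.append(speed)
speed = (6 >= value) % speed
for c in value:
    c *= 21 * c
    c = 34 * 40
y -= value % c
speed += y[value]
c = seq - speed

6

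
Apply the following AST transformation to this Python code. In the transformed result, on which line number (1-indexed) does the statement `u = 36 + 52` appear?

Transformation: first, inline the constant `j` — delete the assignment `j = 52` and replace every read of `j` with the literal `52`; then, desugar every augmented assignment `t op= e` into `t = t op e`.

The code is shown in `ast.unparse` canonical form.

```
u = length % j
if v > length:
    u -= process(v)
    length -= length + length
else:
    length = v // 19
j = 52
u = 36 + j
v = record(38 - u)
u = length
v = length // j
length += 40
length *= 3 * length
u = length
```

7

Transformed code:
u = length % 52
if v > length:
    u = u - process(v)
    length = length - (length + length)
else:
    length = v // 19
u = 36 + 52
v = record(38 - u)
u = length
v = length // 52
length = length + 40
length = length * (3 * length)
u = length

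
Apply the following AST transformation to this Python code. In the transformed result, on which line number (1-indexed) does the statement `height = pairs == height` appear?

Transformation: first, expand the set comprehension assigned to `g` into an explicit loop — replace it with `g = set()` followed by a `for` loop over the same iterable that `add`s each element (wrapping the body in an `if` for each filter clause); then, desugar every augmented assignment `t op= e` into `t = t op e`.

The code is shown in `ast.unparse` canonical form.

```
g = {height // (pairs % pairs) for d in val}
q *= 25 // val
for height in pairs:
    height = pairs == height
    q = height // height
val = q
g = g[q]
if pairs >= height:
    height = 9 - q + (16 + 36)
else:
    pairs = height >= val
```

6

Transformed code:
g = set()
for d in val:
    g.add(height // (pairs % pairs))
q = q * (25 // val)
for height in pairs:
    height = pairs == height
    q = height // height
val = q
g = g[q]
if pairs >= height:
    height = 9 - q + (16 + 36)
else:
    pairs = height >= val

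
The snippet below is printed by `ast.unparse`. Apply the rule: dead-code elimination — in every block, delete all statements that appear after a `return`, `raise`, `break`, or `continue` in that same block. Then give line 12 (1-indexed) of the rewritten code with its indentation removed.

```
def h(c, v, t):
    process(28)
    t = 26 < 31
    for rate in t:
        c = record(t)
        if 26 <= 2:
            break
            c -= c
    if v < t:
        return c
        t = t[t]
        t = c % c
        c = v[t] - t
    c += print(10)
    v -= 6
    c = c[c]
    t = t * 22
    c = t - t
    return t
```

c = c[c]

Transformed code:
def h(c, v, t):
    process(28)
    t = 26 < 31
    for rate in t:
        c = record(t)
        if 26 <= 2:
            break
    if v < t:
        return c
    c += print(10)
    v -= 6
    c = c[c]
    t = t * 22
    c = t - t
    return t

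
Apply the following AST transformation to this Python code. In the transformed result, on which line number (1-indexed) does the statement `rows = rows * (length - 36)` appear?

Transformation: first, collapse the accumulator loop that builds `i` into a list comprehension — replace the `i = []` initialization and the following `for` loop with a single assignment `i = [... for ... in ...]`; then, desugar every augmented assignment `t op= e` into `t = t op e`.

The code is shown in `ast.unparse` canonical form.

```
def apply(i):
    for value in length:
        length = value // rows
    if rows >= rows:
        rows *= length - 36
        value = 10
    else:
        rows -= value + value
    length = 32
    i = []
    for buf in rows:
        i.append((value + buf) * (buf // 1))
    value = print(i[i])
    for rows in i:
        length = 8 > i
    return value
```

Transformed code:
def apply(i):
    for value in length:
        length = value // rows
    if rows >= rows:
        rows = rows * (length - 36)
        value = 10
    else:
        rows = rows - (value + value)
    length = 32
    i = [(value + buf) * (buf // 1) for buf in rows]
    value = print(i[i])
    for rows in i:
        length = 8 > i
    return value

5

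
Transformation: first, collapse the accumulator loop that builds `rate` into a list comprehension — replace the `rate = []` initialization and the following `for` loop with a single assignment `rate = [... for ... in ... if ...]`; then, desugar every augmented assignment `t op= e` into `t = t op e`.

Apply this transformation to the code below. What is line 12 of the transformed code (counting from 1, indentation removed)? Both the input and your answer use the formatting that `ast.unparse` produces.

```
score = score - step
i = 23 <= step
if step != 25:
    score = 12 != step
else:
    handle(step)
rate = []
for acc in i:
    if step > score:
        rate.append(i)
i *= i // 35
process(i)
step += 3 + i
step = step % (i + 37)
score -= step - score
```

score = score - (step - score)

Transformed code:
score = score - step
i = 23 <= step
if step != 25:
    score = 12 != step
else:
    handle(step)
rate = [i for acc in i if step > score]
i = i * (i // 35)
process(i)
step = step + (3 + i)
step = step % (i + 37)
score = score - (step - score)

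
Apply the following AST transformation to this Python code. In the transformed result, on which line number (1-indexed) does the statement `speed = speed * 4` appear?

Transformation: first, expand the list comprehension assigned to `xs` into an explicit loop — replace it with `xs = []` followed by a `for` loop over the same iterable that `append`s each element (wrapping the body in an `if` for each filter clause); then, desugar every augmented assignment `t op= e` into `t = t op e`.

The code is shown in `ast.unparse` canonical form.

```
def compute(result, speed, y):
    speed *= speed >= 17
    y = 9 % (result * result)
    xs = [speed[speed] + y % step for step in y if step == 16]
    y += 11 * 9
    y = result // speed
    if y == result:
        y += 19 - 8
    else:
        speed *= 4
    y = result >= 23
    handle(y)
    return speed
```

Transformed code:
def compute(result, speed, y):
    speed = speed * (speed >= 17)
    y = 9 % (result * result)
    xs = []
    for step in y:
        if step == 16:
            xs.append(speed[speed] + y % step)
    y = y + 11 * 9
    y = result // speed
    if y == result:
        y = y + (19 - 8)
    else:
        speed = speed * 4
    y = result >= 23
    handle(y)
    return speed

13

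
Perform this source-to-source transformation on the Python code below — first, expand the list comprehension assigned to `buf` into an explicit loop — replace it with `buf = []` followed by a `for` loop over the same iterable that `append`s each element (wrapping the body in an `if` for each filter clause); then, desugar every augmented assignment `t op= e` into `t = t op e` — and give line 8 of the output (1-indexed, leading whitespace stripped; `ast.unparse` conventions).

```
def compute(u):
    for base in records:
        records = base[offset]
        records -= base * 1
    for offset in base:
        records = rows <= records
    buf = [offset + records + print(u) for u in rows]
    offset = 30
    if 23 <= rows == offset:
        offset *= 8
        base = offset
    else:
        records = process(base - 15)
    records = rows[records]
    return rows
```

Transformed code:
def compute(u):
    for base in records:
        records = base[offset]
        records = records - base * 1
    for offset in base:
        records = rows <= records
    buf = []
    for u in rows:
        buf.append(offset + records + print(u))
    offset = 30
    if 23 <= rows == offset:
        offset = offset * 8
        base = offset
    else:
        records = process(base - 15)
    records = rows[records]
    return rows

for u in rows:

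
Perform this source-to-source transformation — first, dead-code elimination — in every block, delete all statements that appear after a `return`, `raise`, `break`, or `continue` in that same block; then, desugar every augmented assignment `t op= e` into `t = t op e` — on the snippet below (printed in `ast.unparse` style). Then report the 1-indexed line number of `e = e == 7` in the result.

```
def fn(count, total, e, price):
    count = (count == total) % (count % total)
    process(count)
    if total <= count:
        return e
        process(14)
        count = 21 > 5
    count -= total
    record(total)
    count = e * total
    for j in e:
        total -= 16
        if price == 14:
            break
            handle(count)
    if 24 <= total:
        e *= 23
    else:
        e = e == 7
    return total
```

16

Transformed code:
def fn(count, total, e, price):
    count = (count == total) % (count % total)
    process(count)
    if total <= count:
        return e
    count = count - total
    record(total)
    count = e * total
    for j in e:
        total = total - 16
        if price == 14:
            break
    if 24 <= total:
        e = e * 23
    else:
        e = e == 7
    return total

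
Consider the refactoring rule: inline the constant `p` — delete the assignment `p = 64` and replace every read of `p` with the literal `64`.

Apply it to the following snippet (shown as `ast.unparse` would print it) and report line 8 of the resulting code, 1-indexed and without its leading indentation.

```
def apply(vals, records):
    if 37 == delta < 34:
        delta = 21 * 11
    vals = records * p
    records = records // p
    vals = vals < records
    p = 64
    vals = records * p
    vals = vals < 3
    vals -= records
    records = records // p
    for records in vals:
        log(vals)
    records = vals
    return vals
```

vals = vals < 3

Transformed code:
def apply(vals, records):
    if 37 == delta < 34:
        delta = 21 * 11
    vals = records * 64
    records = records // 64
    vals = vals < records
    vals = records * 64
    vals = vals < 3
    vals -= records
    records = records // 64
    for records in vals:
        log(vals)
    records = vals
    return vals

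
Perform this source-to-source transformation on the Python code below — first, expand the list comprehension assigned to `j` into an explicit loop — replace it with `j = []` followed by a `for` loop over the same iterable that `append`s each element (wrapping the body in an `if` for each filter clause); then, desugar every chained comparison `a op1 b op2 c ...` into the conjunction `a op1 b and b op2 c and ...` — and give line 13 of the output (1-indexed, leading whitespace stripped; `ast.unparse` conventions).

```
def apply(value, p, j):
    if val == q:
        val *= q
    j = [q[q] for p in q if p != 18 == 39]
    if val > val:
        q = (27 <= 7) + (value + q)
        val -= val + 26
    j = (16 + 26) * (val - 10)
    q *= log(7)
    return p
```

Transformed code:
def apply(value, p, j):
    if val == q:
        val *= q
    j = []
    for p in q:
        if p != 18 and 18 == 39:
            j.append(q[q])
    if val > val:
        q = (27 <= 7) + (value + q)
        val -= val + 26
    j = (16 + 26) * (val - 10)
    q *= log(7)
    return p

return p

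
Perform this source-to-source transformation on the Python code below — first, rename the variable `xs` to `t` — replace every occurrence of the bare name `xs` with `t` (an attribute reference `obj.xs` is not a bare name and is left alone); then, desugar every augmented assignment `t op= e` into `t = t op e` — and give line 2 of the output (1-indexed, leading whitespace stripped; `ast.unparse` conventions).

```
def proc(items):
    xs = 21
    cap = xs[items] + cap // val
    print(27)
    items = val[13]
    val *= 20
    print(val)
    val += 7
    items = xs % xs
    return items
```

Transformed code:
def proc(items):
    t = 21
    cap = t[items] + cap // val
    print(27)
    items = val[13]
    val = val * 20
    print(val)
    val = val + 7
    items = t % t
    return items

t = 21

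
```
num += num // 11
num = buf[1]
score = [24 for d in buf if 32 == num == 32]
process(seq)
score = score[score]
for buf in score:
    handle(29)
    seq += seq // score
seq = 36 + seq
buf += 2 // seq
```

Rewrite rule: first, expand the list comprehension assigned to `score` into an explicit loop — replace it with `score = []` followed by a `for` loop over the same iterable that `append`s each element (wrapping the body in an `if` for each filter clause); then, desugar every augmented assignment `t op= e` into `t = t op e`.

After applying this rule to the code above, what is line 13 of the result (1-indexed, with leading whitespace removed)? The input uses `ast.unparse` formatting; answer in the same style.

buf = buf + 2 // seq

Transformed code:
num = num + num // 11
num = buf[1]
score = []
for d in buf:
    if 32 == num == 32:
        score.append(24)
process(seq)
score = score[score]
for buf in score:
    handle(29)
    seq = seq + seq // score
seq = 36 + seq
buf = buf + 2 // seq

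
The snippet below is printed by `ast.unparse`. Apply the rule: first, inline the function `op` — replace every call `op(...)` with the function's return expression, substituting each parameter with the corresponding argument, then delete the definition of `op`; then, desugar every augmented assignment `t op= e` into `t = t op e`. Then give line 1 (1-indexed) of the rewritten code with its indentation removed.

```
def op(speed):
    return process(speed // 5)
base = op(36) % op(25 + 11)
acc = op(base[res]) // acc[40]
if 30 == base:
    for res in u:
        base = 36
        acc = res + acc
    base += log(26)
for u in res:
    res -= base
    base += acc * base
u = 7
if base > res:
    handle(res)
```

base = process(36 // 5) % process((25 + 11) // 5)

Transformed code:
base = process(36 // 5) % process((25 + 11) // 5)
acc = process(base[res] // 5) // acc[40]
if 30 == base:
    for res in u:
        base = 36
        acc = res + acc
    base = base + log(26)
for u in res:
    res = res - base
    base = base + acc * base
u = 7
if base > res:
    handle(res)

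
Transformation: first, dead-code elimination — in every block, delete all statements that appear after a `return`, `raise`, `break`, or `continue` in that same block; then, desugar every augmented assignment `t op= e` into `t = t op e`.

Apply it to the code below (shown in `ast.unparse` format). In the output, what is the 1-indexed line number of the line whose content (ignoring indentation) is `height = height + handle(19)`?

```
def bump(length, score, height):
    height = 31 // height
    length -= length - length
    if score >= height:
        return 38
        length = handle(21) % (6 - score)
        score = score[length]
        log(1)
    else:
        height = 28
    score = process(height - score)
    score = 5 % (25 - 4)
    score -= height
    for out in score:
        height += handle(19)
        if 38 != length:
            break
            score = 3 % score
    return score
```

Transformed code:
def bump(length, score, height):
    height = 31 // height
    length = length - (length - length)
    if score >= height:
        return 38
    else:
        height = 28
    score = process(height - score)
    score = 5 % (25 - 4)
    score = score - height
    for out in score:
        height = height + handle(19)
        if 38 != length:
            break
    return score

12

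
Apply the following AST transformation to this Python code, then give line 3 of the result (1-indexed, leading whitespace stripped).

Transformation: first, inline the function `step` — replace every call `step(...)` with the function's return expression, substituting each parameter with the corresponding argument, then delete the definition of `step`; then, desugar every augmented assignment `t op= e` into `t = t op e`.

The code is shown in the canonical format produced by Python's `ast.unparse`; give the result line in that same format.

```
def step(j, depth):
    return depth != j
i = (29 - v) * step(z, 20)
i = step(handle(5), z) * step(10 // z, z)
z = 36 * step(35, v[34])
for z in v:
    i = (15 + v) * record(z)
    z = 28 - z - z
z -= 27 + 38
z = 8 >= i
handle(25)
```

z = 36 * (v[34] != 35)

Transformed code:
i = (29 - v) * (20 != z)
i = (z != handle(5)) * (z != 10 // z)
z = 36 * (v[34] != 35)
for z in v:
    i = (15 + v) * record(z)
    z = 28 - z - z
z = z - (27 + 38)
z = 8 >= i
handle(25)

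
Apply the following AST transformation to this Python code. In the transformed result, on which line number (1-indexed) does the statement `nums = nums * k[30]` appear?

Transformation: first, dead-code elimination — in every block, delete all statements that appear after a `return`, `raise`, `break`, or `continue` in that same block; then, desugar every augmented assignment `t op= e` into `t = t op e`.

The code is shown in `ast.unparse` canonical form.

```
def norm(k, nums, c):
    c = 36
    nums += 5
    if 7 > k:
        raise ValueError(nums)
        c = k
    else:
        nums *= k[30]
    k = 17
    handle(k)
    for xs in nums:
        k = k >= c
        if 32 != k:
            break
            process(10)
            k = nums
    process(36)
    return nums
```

Transformed code:
def norm(k, nums, c):
    c = 36
    nums = nums + 5
    if 7 > k:
        raise ValueError(nums)
    else:
        nums = nums * k[30]
    k = 17
    handle(k)
    for xs in nums:
        k = k >= c
        if 32 != k:
            break
    process(36)
    return nums

7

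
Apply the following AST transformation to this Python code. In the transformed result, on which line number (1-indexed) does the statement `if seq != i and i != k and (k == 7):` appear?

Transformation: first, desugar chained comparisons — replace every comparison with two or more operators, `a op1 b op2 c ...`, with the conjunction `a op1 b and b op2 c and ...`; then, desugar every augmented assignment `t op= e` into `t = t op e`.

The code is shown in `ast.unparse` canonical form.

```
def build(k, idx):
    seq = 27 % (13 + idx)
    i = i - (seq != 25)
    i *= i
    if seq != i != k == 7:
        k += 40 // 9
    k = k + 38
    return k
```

Transformed code:
def build(k, idx):
    seq = 27 % (13 + idx)
    i = i - (seq != 25)
    i = i * i
    if seq != i and i != k and (k == 7):
        k = k + 40 // 9
    k = k + 38
    return k

5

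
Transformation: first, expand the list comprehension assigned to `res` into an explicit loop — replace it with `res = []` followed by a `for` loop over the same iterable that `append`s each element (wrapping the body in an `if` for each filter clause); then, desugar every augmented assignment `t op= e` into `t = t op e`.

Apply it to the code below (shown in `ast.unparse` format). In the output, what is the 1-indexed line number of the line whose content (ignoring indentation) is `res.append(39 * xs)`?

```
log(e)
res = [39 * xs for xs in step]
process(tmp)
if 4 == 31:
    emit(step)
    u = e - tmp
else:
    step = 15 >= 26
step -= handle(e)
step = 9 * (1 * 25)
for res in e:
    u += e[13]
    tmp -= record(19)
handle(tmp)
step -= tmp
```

Transformed code:
log(e)
res = []
for xs in step:
    res.append(39 * xs)
process(tmp)
if 4 == 31:
    emit(step)
    u = e - tmp
else:
    step = 15 >= 26
step = step - handle(e)
step = 9 * (1 * 25)
for res in e:
    u = u + e[13]
    tmp = tmp - record(19)
handle(tmp)
step = step - tmp

4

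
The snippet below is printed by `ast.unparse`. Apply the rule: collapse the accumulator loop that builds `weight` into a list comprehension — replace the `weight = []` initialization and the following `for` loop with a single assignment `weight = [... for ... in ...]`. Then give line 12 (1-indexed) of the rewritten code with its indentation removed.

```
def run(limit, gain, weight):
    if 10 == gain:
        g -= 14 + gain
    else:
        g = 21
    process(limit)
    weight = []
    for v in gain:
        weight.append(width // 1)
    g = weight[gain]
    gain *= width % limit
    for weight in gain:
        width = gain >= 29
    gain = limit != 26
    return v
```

gain = limit != 26

Transformed code:
def run(limit, gain, weight):
    if 10 == gain:
        g -= 14 + gain
    else:
        g = 21
    process(limit)
    weight = [width // 1 for v in gain]
    g = weight[gain]
    gain *= width % limit
    for weight in gain:
        width = gain >= 29
    gain = limit != 26
    return v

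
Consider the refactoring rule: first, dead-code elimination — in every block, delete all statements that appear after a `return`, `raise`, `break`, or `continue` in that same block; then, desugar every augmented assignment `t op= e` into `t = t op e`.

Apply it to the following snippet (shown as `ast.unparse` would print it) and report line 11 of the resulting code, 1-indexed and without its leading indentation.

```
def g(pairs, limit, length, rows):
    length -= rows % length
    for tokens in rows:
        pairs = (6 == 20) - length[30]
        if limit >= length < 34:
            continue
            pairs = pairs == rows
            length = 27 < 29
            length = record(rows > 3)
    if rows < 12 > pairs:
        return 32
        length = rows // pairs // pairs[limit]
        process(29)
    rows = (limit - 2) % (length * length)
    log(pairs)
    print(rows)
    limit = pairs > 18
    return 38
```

Transformed code:
def g(pairs, limit, length, rows):
    length = length - rows % length
    for tokens in rows:
        pairs = (6 == 20) - length[30]
        if limit >= length < 34:
            continue
    if rows < 12 > pairs:
        return 32
    rows = (limit - 2) % (length * length)
    log(pairs)
    print(rows)
    limit = pairs > 18
    return 38

print(rows)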